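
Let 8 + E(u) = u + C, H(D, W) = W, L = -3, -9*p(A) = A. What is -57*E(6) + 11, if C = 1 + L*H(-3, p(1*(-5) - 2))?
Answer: 201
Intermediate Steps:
p(A) = -A/9
C = -4/3 (C = 1 - (-1)*(1*(-5) - 2)/3 = 1 - (-1)*(-5 - 2)/3 = 1 - (-1)*(-7)/3 = 1 - 3*7/9 = 1 - 7/3 = -4/3 ≈ -1.3333)
E(u) = -28/3 + u (E(u) = -8 + (u - 4/3) = -8 + (-4/3 + u) = -28/3 + u)
-57*E(6) + 11 = -57*(-28/3 + 6) + 11 = -57*(-10/3) + 11 = 190 + 11 = 201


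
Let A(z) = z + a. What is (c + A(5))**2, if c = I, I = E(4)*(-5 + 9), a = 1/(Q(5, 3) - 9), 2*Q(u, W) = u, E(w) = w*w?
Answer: 801025/169 ≈ 4739.8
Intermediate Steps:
E(w) = w**2
Q(u, W) = u/2
a = -2/13 (a = 1/((1/2)*5 - 9) = 1/(5/2 - 9) = 1/(-13/2) = -2/13 ≈ -0.15385)
I = 64 (I = 4**2*(-5 + 9) = 16*4 = 64)
A(z) = -2/13 + z (A(z) = z - 2/13 = -2/13 + z)
c = 64
(c + A(5))**2 = (64 + (-2/13 + 5))**2 = (64 + 63/13)**2 = (895/13)**2 = 801025/169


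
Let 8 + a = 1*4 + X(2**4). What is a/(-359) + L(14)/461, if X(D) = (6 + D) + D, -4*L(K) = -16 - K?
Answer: -25963/330998 ≈ -0.078439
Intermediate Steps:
L(K) = 4 + K/4 (L(K) = -(-16 - K)/4 = 4 + K/4)
X(D) = 6 + 2*D
a = 34 (a = -8 + (1*4 + (6 + 2*2**4)) = -8 + (4 + (6 + 2*16)) = -8 + (4 + (6 + 32)) = -8 + (4 + 38) = -8 + 42 = 34)
a/(-359) + L(14)/461 = 34/(-359) + (4 + (1/4)*14)/461 = 34*(-1/359) + (4 + 7/2)*(1/461) = -34/359 + (15/2)*(1/461) = -34/359 + 15/922 = -25963/330998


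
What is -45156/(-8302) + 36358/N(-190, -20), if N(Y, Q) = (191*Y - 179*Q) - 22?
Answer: 6001031/1386434 ≈ 4.3284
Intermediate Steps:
N(Y, Q) = -22 - 179*Q + 191*Y (N(Y, Q) = (-179*Q + 191*Y) - 22 = -22 - 179*Q + 191*Y)
-45156/(-8302) + 36358/N(-190, -20) = -45156/(-8302) + 36358/(-22 - 179*(-20) + 191*(-190)) = -45156*(-1/8302) + 36358/(-22 + 3580 - 36290) = 22578/4151 + 36358/(-32732) = 22578/4151 + 36358*(-1/32732) = 22578/4151 - 371/334 = 6001031/1386434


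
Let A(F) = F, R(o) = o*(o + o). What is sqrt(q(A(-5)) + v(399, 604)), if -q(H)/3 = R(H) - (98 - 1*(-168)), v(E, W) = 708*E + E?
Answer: sqrt(283539) ≈ 532.48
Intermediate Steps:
R(o) = 2*o**2 (R(o) = o*(2*o) = 2*o**2)
v(E, W) = 709*E
q(H) = 798 - 6*H**2 (q(H) = -3*(2*H**2 - (98 - 1*(-168))) = -3*(2*H**2 - (98 + 168)) = -3*(2*H**2 - 1*266) = -3*(2*H**2 - 266) = -3*(-266 + 2*H**2) = 798 - 6*H**2)
sqrt(q(A(-5)) + v(399, 604)) = sqrt((798 - 6*(-5)**2) + 709*399) = sqrt((798 - 6*25) + 282891) = sqrt((798 - 150) + 282891) = sqrt(648 + 282891) = sqrt(283539)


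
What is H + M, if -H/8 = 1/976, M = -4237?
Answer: -516915/122 ≈ -4237.0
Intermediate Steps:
H = -1/122 (H = -8/976 = -8*1/976 = -1/122 ≈ -0.0081967)
H + M = -1/122 - 4237 = -516915/122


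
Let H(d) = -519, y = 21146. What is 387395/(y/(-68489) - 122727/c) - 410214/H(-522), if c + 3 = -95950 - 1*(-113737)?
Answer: -26809781758027438/506400408097 ≈ -52942.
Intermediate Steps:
c = 17784 (c = -3 + (-95950 - 1*(-113737)) = -3 + (-95950 + 113737) = -3 + 17787 = 17784)
387395/(y/(-68489) - 122727/c) - 410214/H(-522) = 387395/(21146/(-68489) - 122727/17784) - 410214/(-519) = 387395/(21146*(-1/68489) - 122727*1/17784) - 410214*(-1/519) = 387395/(-21146/68489 - 40909/5928) + 136738/173 = 387395/(-2927169989/406002792) + 136738/173 = 387395*(-406002792/2927169989) + 136738/173 = -157283451606840/2927169989 + 136738/173 = -26809781758027438/506400408097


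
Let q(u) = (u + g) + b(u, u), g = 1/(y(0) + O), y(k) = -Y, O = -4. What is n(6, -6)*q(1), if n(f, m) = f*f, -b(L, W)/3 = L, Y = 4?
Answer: -153/2 ≈ -76.500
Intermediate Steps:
b(L, W) = -3*L
n(f, m) = f²
y(k) = -4 (y(k) = -1*4 = -4)
g = -⅛ (g = 1/(-4 - 4) = 1/(-8) = -⅛ ≈ -0.12500)
q(u) = -⅛ - 2*u (q(u) = (u - ⅛) - 3*u = (-⅛ + u) - 3*u = -⅛ - 2*u)
n(6, -6)*q(1) = 6²*(-⅛ - 2*1) = 36*(-⅛ - 2) = 36*(-17/8) = -153/2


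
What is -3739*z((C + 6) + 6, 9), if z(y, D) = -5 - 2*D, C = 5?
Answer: 85997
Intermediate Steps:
-3739*z((C + 6) + 6, 9) = -3739*(-5 - 2*9) = -3739*(-5 - 18) = -3739*(-23) = 85997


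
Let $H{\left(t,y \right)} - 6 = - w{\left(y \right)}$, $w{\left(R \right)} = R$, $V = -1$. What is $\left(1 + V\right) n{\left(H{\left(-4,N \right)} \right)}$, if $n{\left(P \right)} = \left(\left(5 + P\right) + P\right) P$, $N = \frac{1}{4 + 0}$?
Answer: $0$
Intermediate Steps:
$N = \frac{1}{4} \approx 0.25$
$H{\left(t,y \right)} = 6 - y$
$n{\left(P \right)} = P \left(5 + 2 P\right)$ ($n{\left(P \right)} = \left(5 + 2 P\right) P = P \left(5 + 2 P\right)$)
$\left(1 + V\right) n{\left(H{\left(-4,N \right)} \right)} = \left(1 - 1\right) \left(6 - \frac{1}{4}\right) \left(5 + 2 \left(6 - \frac{1}{4}\right)\right) = 0 \left(6 - \frac{1}{4}\right) \left(5 + 2 \left(6 - \frac{1}{4}\right)\right) = 0 \frac{23 \left(5 + 2 \cdot \frac{23}{4}\right)}{4} = 0 \frac{23 \left(5 + \frac{23}{2}\right)}{4} = 0 \cdot \frac{23}{4} \cdot \frac{33}{2} = 0 \cdot \frac{759}{8} = 0$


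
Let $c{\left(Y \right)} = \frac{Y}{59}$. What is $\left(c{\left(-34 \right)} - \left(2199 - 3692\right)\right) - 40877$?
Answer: $- \frac{2323690}{59} \approx -39385.0$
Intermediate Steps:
$c{\left(Y \right)} = \frac{Y}{59}$ ($c{\left(Y \right)} = Y \frac{1}{59} = \frac{Y}{59}$)
$\left(c{\left(-34 \right)} - \left(2199 - 3692\right)\right) - 40877 = \left(\frac{1}{59} \left(-34\right) - \left(2199 - 3692\right)\right) - 40877 = \left(- \frac{34}{59} - \left(2199 - 3692\right)\right) - 40877 = \left(- \frac{34}{59} - -1493\right) - 40877 = \left(- \frac{34}{59} + 1493\right) - 40877 = \frac{88053}{59} - 40877 = - \frac{2323690}{59}$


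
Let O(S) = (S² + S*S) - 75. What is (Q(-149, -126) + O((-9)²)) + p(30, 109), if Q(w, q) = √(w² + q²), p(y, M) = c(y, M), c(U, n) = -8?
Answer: 13039 + √38077 ≈ 13234.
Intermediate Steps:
p(y, M) = -8
Q(w, q) = √(q² + w²)
O(S) = -75 + 2*S² (O(S) = (S² + S²) - 75 = 2*S² - 75 = -75 + 2*S²)
(Q(-149, -126) + O((-9)²)) + p(30, 109) = (√((-126)² + (-149)²) + (-75 + 2*((-9)²)²)) - 8 = (√(15876 + 22201) + (-75 + 2*81²)) - 8 = (√38077 + (-75 + 2*6561)) - 8 = (√38077 + (-75 + 13122)) - 8 = (√38077 + 13047) - 8 = (13047 + √38077) - 8 = 13039 + √38077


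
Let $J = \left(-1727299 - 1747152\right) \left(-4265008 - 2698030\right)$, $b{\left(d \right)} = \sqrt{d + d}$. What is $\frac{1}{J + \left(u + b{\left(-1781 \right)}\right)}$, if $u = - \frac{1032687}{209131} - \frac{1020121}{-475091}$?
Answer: $\frac{119411291574366289173790730096780936}{2888885654509892078667672734089245852020628488533} - \frac{9871665590639247558241 i \sqrt{3562}}{5777771309019784157335345468178491704041256977066} \approx 4.1335 \cdot 10^{-14} - 1.0197 \cdot 10^{-25} i$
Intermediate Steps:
$b{\left(d \right)} = \sqrt{2} \sqrt{d}$ ($b{\left(d \right)} = \sqrt{2 d} = \sqrt{2} \sqrt{d}$)
$u = - \frac{277281374666}{99356255921}$ ($u = \left(-1032687\right) \frac{1}{209131} - - \frac{1020121}{475091} = - \frac{1032687}{209131} + \frac{1020121}{475091} = - \frac{277281374666}{99356255921} \approx -2.7908$)
$J = 24192734342138$ ($J = \left(-3474451\right) \left(-6963038\right) = 24192734342138$)
$\frac{1}{J + \left(u + b{\left(-1781 \right)}\right)} = \frac{1}{24192734342138 - \left(\frac{277281374666}{99356255921} - \sqrt{2} \sqrt{-1781}\right)} = \frac{1}{24192734342138 - \left(\frac{277281374666}{99356255921} - \sqrt{2} i \sqrt{1781}\right)} = \frac{1}{24192734342138 - \left(\frac{277281374666}{99356255921} - i \sqrt{3562}\right)} = \frac{1}{\frac{2403699504725951420924432}{99356255921} + i \sqrt{3562}}$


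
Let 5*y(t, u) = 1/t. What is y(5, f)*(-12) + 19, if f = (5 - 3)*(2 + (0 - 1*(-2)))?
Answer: 463/25 ≈ 18.520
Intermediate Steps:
f = 8 (f = 2*(2 + (0 + 2)) = 2*(2 + 2) = 2*4 = 8)
y(t, u) = 1/(5*t) (y(t, u) = (1/t)/5 = 1/(5*t))
y(5, f)*(-12) + 19 = ((⅕)/5)*(-12) + 19 = ((⅕)*(⅕))*(-12) + 19 = (1/25)*(-12) + 19 = -12/25 + 19 = 463/25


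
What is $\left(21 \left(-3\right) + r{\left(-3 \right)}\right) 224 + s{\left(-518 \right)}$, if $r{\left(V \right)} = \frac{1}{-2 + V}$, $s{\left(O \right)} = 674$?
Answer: $- \frac{67414}{5} \approx -13483.0$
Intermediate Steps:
$\left(21 \left(-3\right) + r{\left(-3 \right)}\right) 224 + s{\left(-518 \right)} = \left(21 \left(-3\right) + \frac{1}{-2 - 3}\right) 224 + 674 = \left(-63 + \frac{1}{-5}\right) 224 + 674 = \left(-63 - \frac{1}{5}\right) 224 + 674 = \left(- \frac{316}{5}\right) 224 + 674 = - \frac{70784}{5} + 674 = - \frac{67414}{5}$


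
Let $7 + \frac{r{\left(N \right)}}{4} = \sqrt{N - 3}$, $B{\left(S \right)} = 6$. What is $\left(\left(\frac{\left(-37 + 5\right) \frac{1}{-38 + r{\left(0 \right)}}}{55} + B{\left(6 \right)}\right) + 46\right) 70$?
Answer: $\frac{1336104}{367} + \frac{448 i \sqrt{3}}{12111} \approx 3640.6 + 0.064071 i$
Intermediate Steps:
$r{\left(N \right)} = -28 + 4 \sqrt{-3 + N}$ ($r{\left(N \right)} = -28 + 4 \sqrt{N - 3} = -28 + 4 \sqrt{-3 + N}$)
$\left(\left(\frac{\left(-37 + 5\right) \frac{1}{-38 + r{\left(0 \right)}}}{55} + B{\left(6 \right)}\right) + 46\right) 70 = \left(\left(\frac{\left(-37 + 5\right) \frac{1}{-38 - \left(28 - 4 \sqrt{-3 + 0}\right)}}{55} + 6\right) + 46\right) 70 = \left(\left(- \frac{32}{-38 - \left(28 - 4 \sqrt{-3}\right)} \frac{1}{55} + 6\right) + 46\right) 70 = \left(\left(- \frac{32}{-38 - \left(28 - 4 i \sqrt{3}\right)} \frac{1}{55} + 6\right) + 46\right) 70 = \left(\left(- \frac{32}{-66 + 4 i \sqrt{3}} \cdot \frac{1}{55} + 6\right) + 46\right) 70 = \left(\left(- \frac{32}{55 \left(-66 + 4 i \sqrt{3}\right)} + 6\right) + 46\right) 70 = \left(\left(6 - \frac{32}{55 \left(-66 + 4 i \sqrt{3}\right)}\right) + 46\right) 70 = \left(52 - \frac{32}{55 \left(-66 + 4 i \sqrt{3}\right)}\right) 70 = 3640 - \frac{448}{11 \left(-66 + 4 i \sqrt{3}\right)}$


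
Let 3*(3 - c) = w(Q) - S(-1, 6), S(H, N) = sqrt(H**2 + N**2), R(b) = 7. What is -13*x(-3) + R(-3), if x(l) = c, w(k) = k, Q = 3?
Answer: -19 - 13*sqrt(37)/3 ≈ -45.359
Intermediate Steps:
c = 2 + sqrt(37)/3 (c = 3 - (3 - sqrt((-1)**2 + 6**2))/3 = 3 - (3 - sqrt(1 + 36))/3 = 3 - (3 - sqrt(37))/3 = 3 + (-1 + sqrt(37)/3) = 2 + sqrt(37)/3 ≈ 4.0276)
x(l) = 2 + sqrt(37)/3
-13*x(-3) + R(-3) = -13*(2 + sqrt(37)/3) + 7 = (-26 - 13*sqrt(37)/3) + 7 = -19 - 13*sqrt(37)/3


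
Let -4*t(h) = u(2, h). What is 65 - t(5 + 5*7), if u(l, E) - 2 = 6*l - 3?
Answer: 271/4 ≈ 67.750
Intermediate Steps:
u(l, E) = -1 + 6*l (u(l, E) = 2 + (6*l - 3) = 2 + (-3 + 6*l) = -1 + 6*l)
t(h) = -11/4 (t(h) = -(-1 + 6*2)/4 = -(-1 + 12)/4 = -¼*11 = -11/4)
65 - t(5 + 5*7) = 65 - 1*(-11/4) = 65 + 11/4 = 271/4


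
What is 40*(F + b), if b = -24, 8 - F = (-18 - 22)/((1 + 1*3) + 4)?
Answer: -440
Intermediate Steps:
F = 13 (F = 8 - (-18 - 22)/((1 + 1*3) + 4) = 8 - (-40)/((1 + 3) + 4) = 8 - (-40)/(4 + 4) = 8 - (-40)/8 = 8 - 1*(-5) = 8 + 5 = 13)
40*(F + b) = 40*(13 - 24) = 40*(-11) = -440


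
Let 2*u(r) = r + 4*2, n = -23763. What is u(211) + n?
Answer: -47307/2 ≈ -23654.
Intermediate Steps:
u(r) = 4 + r/2 (u(r) = (r + 4*2)/2 = (r + 8)/2 = (8 + r)/2 = 4 + r/2)
u(211) + n = (4 + (½)*211) - 23763 = (4 + 211/2) - 23763 = 219/2 - 23763 = -47307/2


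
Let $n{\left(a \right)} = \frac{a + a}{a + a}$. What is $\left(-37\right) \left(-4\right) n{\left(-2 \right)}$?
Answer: $148$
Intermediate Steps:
$n{\left(a \right)} = 1$ ($n{\left(a \right)} = \frac{2 a}{2 a} = 2 a \frac{1}{2 a} = 1$)
$\left(-37\right) \left(-4\right) n{\left(-2 \right)} = \left(-37\right) \left(-4\right) 1 = 148 \cdot 1 = 148$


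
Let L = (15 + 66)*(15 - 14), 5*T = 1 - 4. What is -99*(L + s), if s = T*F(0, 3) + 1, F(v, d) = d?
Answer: -39699/5 ≈ -7939.8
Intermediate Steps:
T = -⅗ (T = (1 - 4)/5 = (⅕)*(-3) = -⅗ ≈ -0.60000)
s = -⅘ (s = -⅗*3 + 1 = -9/5 + 1 = -⅘ ≈ -0.80000)
L = 81 (L = 81*1 = 81)
-99*(L + s) = -99*(81 - ⅘) = -99*401/5 = -39699/5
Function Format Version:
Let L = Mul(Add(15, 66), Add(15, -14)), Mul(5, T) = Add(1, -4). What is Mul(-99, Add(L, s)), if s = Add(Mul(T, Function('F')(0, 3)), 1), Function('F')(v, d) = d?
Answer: Rational(-39699, 5) ≈ -7939.8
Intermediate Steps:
T = Rational(-3, 5) (T = Mul(Rational(1, 5), Add(1, -4)) = Mul(Rational(1, 5), -3) = Rational(-3, 5) ≈ -0.60000)
s = Rational(-4, 5) (s = Add(Mul(Rational(-3, 5), 3), 1) = Add(Rational(-9, 5), 1) = Rational(-4, 5) ≈ -0.80000)
L = 81 (L = Mul(81, 1) = 81)
Mul(-99, Add(L, s)) = Mul(-99, Add(81, Rational(-4, 5))) = Mul(-99, Rational(401, 5)) = Rational(-39699, 5)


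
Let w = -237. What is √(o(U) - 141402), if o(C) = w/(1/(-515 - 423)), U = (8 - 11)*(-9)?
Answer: 2*√20226 ≈ 284.44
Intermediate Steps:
U = 27 (U = -3*(-9) = 27)
o(C) = 222306 (o(C) = -237/(1/(-515 - 423)) = -237/(1/(-938)) = -237/(-1/938) = -237*(-938) = 222306)
√(o(U) - 141402) = √(222306 - 141402) = √80904 = 2*√20226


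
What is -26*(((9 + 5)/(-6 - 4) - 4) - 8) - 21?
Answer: 1637/5 ≈ 327.40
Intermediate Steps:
-26*(((9 + 5)/(-6 - 4) - 4) - 8) - 21 = -26*((14/(-10) - 4) - 8) - 21 = -26*((14*(-⅒) - 4) - 8) - 21 = -26*((-7/5 - 4) - 8) - 21 = -26*(-27/5 - 8) - 21 = -26*(-67/5) - 21 = 1742/5 - 21 = 1637/5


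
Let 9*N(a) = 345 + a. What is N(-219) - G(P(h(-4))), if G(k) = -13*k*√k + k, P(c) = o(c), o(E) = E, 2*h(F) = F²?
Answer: 6 + 208*√2 ≈ 300.16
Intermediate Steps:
h(F) = F²/2
P(c) = c
N(a) = 115/3 + a/9 (N(a) = (345 + a)/9 = 115/3 + a/9)
G(k) = k - 13*k^(3/2) (G(k) = -13*k^(3/2) + k = k - 13*k^(3/2))
N(-219) - G(P(h(-4))) = (115/3 + (⅑)*(-219)) - ((½)*(-4)² - 13*16*√2) = (115/3 - 73/3) - ((½)*16 - 13*16*√2) = 14 - (8 - 208*√2) = 14 + (-8 + 208*√2) = 6 + 208*√2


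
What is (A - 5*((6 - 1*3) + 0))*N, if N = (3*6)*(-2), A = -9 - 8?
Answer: 1152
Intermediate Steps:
A = -17
N = -36 (N = 18*(-2) = -36)
(A - 5*((6 - 1*3) + 0))*N = (-17 - 5*((6 - 1*3) + 0))*(-36) = (-17 - 5*((6 - 3) + 0))*(-36) = (-17 - 5*(3 + 0))*(-36) = (-17 - 5*3)*(-36) = (-17 - 15)*(-36) = -32*(-36) = 1152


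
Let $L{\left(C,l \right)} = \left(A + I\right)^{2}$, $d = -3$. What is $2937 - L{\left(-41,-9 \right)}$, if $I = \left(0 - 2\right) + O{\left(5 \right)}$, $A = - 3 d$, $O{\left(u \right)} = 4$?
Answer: $2816$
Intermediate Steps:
$A = 9$ ($A = \left(-3\right) \left(-3\right) = 9$)
$I = 2$ ($I = \left(0 - 2\right) + 4 = -2 + 4 = 2$)
$L{\left(C,l \right)} = 121$ ($L{\left(C,l \right)} = \left(9 + 2\right)^{2} = 11^{2} = 121$)
$2937 - L{\left(-41,-9 \right)} = 2937 - 121 = 2816$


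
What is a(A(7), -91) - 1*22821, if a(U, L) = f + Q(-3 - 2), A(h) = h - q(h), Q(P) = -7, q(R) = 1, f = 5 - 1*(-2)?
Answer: -22821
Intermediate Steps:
f = 7 (f = 5 + 2 = 7)
A(h) = -1 + h (A(h) = h - 1*1 = h - 1 = -1 + h)
a(U, L) = 0 (a(U, L) = 7 - 7 = 0)
a(A(7), -91) - 1*22821 = 0 - 1*22821 = 0 - 22821 = -22821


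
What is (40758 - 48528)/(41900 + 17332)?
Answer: -1295/9872 ≈ -0.13118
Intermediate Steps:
(40758 - 48528)/(41900 + 17332) = -7770/59232 = -7770*1/59232 = -1295/9872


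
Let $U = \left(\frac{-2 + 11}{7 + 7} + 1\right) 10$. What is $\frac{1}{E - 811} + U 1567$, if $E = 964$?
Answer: $\frac{27571372}{1071} \approx 25744.0$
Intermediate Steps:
$U = \frac{115}{7}$ ($U = \left(\frac{9}{14} + 1\right) 10 = \frac{23}{14} \cdot 10 = \frac{115}{7} \approx 16.429$)
$\frac{1}{E - 811} + U 1567 = \frac{1}{964 - 811} + \frac{115}{7} \cdot 1567 = \frac{1}{153} + \frac{180205}{7} = \frac{27571372}{1071}$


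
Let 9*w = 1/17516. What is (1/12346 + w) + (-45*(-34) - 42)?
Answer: 1448027066051/973136412 ≈ 1488.0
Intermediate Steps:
w = 1/157644 (w = (⅑)/17516 = (⅑)*(1/17516) = 1/157644 ≈ 6.3434e-6)
(1/12346 + w) + (-45*(-34) - 42) = (1/12346 + 1/157644) + (-45*(-34) - 42) = (1/12346 + 1/157644) + (1530 - 42) = 84995/973136412 + 1488 = 1448027066051/973136412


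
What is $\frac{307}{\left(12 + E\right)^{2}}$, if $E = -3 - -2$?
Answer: $\frac{307}{121} \approx 2.5372$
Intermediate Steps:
$E = -1$ ($E = -3 + 2 = -1$)
$\frac{307}{\left(12 + E\right)^{2}} = \frac{307}{\left(12 - 1\right)^{2}} = \frac{307}{11^{2}} = \frac{307}{121}$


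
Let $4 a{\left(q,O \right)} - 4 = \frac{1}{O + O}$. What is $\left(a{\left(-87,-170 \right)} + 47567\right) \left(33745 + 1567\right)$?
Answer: $\frac{142776301153}{85} \approx 1.6797 \cdot 10^{9}$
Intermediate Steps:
$a{\left(q,O \right)} = 1 + \frac{1}{8 O}$ ($a{\left(q,O \right)} = 1 + \frac{1}{4 \left(O + O\right)} = 1 + \frac{1}{4 \cdot 2 O} = 1 + \frac{\frac{1}{2} \frac{1}{O}}{4} = 1 + \frac{1}{8 O}$)
$\left(a{\left(-87,-170 \right)} + 47567\right) \left(33745 + 1567\right) = \left(\frac{\frac{1}{8} - 170}{-170} + 47567\right) \left(33745 + 1567\right) = \left(\left(- \frac{1}{170}\right) \left(- \frac{1359}{8}\right) + 47567\right) 35312 = \left(\frac{1359}{1360} + 47567\right) 35312 = \frac{64692479}{1360} \cdot 35312 = \frac{142776301153}{85}$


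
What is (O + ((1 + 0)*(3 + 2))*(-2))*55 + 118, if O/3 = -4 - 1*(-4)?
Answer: -432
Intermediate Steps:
O = 0 (O = 3*(-4 - 1*(-4)) = 3*(-4 + 4) = 3*0 = 0)
(O + ((1 + 0)*(3 + 2))*(-2))*55 + 118 = (0 + ((1 + 0)*(3 + 2))*(-2))*55 + 118 = (0 + (1*5)*(-2))*55 + 118 = (0 + 5*(-2))*55 + 118 = (0 - 10)*55 + 118 = -10*55 + 118 = -550 + 118 = -432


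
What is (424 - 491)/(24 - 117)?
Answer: 67/93 ≈ 0.72043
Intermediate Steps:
(424 - 491)/(24 - 117) = -67/(-93) = -67*(-1/93) = 67/93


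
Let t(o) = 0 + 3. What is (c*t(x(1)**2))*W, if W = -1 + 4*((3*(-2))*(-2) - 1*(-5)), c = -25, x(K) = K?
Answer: -5025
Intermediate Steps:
t(o) = 3
W = 67 (W = -1 + 4*(-6*(-2) + 5) = -1 + 4*(12 + 5) = -1 + 4*17 = -1 + 68 = 67)
(c*t(x(1)**2))*W = -25*3*67 = -75*67 = -5025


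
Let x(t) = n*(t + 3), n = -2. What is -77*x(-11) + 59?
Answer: -1173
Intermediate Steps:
x(t) = -6 - 2*t (x(t) = -2*(t + 3) = -2*(3 + t) = -6 - 2*t)
-77*x(-11) + 59 = -77*(-6 - 2*(-11)) + 59 = -77*(-6 + 22) + 59 = -77*16 + 59 = -1232 + 59 = -1173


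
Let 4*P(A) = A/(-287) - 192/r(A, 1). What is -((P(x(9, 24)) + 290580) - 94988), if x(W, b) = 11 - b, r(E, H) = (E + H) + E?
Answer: -5613545829/28700 ≈ -1.9559e+5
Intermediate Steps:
r(E, H) = H + 2*E
P(A) = -48/(1 + 2*A) - A/1148 (P(A) = (A/(-287) - 192/(1 + 2*A))/4 = (A*(-1/287) - 192/(1 + 2*A))/4 = (-A/287 - 192/(1 + 2*A))/4 = (-192/(1 + 2*A) - A/287)/4 = -48/(1 + 2*A) - A/1148)
-((P(x(9, 24)) + 290580) - 94988) = -(((-55104 - (11 - 1*24)*(1 + 2*(11 - 1*24)))/(1148*(1 + 2*(11 - 1*24))) + 290580) - 94988) = -(((-55104 - (11 - 24)*(1 + 2*(11 - 24)))/(1148*(1 + 2*(11 - 24))) + 290580) - 94988) = -(((-55104 - 1*(-13)*(1 + 2*(-13)))/(1148*(1 + 2*(-13))) + 290580) - 94988) = -(((-55104 - 1*(-13)*(1 - 26))/(1148*(1 - 26)) + 290580) - 94988) = -(((1/1148)*(-55104 - 1*(-13)*(-25))/(-25) + 290580) - 94988) = -(((1/1148)*(-1/25)*(-55104 - 325) + 290580) - 94988) = -(((1/1148)*(-1/25)*(-55429) + 290580) - 94988) = -((55429/28700 + 290580) - 94988) = -(8339701429/28700 - 94988) = -1*5613545829/28700 = -5613545829/28700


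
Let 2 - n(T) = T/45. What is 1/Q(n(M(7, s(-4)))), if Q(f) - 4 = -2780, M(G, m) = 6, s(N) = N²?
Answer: -1/2776 ≈ -0.00036023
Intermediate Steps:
n(T) = 2 - T/45
Q(f) = -2776 (Q(f) = 4 - 2780 = -2776)
1/Q(n(M(7, s(-4)))) = 1/(-2776) = -1/2776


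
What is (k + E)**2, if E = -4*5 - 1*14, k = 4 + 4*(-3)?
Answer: 1764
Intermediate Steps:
k = -8 (k = 4 - 12 = -8)
E = -34 (E = -20 - 14 = -34)
(k + E)**2 = (-8 - 34)**2 = (-42)**2 = 1764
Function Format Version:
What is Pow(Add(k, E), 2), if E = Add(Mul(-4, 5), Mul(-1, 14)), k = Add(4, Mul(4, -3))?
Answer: 1764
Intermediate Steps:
k = -8 (k = Add(4, -12) = -8)
E = -34 (E = Add(-20, -14) = -34)
Pow(Add(k, E), 2) = Pow(Add(-8, -34), 2) = Pow(-42, 2) = 1764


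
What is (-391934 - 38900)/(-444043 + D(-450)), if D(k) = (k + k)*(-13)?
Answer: 430834/432343 ≈ 0.99651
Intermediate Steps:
D(k) = -26*k (D(k) = (2*k)*(-13) = -26*k)
(-391934 - 38900)/(-444043 + D(-450)) = (-391934 - 38900)/(-444043 - 26*(-450)) = -430834/(-444043 + 11700) = -430834/(-432343) = -430834*(-1/432343) = 430834/432343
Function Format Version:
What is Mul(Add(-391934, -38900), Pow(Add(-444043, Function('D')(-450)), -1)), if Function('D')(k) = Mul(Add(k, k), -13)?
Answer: Rational(430834, 432343) ≈ 0.99651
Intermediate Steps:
Function('D')(k) = Mul(-26, k) (Function('D')(k) = Mul(Mul(2, k), -13) = Mul(-26, k))
Mul(Add(-391934, -38900), Pow(Add(-444043, Function('D')(-450)), -1)) = Mul(Add(-391934, -38900), Pow(Add(-444043, Mul(-26, -450)), -1)) = Mul(-430834, Pow(Add(-444043, 11700), -1)) = Mul(-430834, Pow(-432343, -1)) = Mul(-430834, Rational(-1, 432343)) = Rational(430834, 432343)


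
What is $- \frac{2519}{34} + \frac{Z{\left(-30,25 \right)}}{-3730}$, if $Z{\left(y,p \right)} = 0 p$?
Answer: $- \frac{2519}{34} \approx -74.088$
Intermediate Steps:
$Z{\left(y,p \right)} = 0$
$- \frac{2519}{34} + \frac{Z{\left(-30,25 \right)}}{-3730} = - \frac{2519}{34} + \frac{0}{-3730} = \left(-2519\right) \frac{1}{34} + 0 \left(- \frac{1}{3730}\right) = - \frac{2519}{34} + 0 = - \frac{2519}{34}$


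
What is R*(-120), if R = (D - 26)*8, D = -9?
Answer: 33600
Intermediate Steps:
R = -280 (R = (-9 - 26)*8 = -35*8 = -280)
R*(-120) = -280*(-120) = 33600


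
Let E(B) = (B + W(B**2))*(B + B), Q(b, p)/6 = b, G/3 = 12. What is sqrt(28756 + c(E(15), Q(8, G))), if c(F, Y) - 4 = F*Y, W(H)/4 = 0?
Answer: 2*sqrt(12590) ≈ 224.41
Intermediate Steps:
G = 36 (G = 3*12 = 36)
W(H) = 0 (W(H) = 4*0 = 0)
Q(b, p) = 6*b
E(B) = 2*B**2 (E(B) = (B + 0)*(B + B) = B*(2*B) = 2*B**2)
c(F, Y) = 4 + F*Y
sqrt(28756 + c(E(15), Q(8, G))) = sqrt(28756 + (4 + (2*15**2)*(6*8))) = sqrt(28756 + (4 + (2*225)*48)) = sqrt(28756 + (4 + 450*48)) = sqrt(28756 + (4 + 21600)) = sqrt(28756 + 21604) = sqrt(50360) = 2*sqrt(12590)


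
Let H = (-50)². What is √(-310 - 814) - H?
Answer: -2500 + 2*I*√281 ≈ -2500.0 + 33.526*I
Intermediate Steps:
H = 2500
√(-310 - 814) - H = √(-310 - 814) - 1*2500 = √(-1124) - 2500 = 2*I*√281 - 2500 = -2500 + 2*I*√281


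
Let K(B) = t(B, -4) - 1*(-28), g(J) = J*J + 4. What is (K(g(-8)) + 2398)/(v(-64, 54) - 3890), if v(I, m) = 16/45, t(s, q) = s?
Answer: -56115/87517 ≈ -0.64119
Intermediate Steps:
g(J) = 4 + J² (g(J) = J² + 4 = 4 + J²)
v(I, m) = 16/45 (v(I, m) = 16*(1/45) = 16/45)
K(B) = 28 + B (K(B) = B - 1*(-28) = B + 28 = 28 + B)
(K(g(-8)) + 2398)/(v(-64, 54) - 3890) = ((28 + (4 + (-8)²)) + 2398)/(16/45 - 3890) = ((28 + (4 + 64)) + 2398)/(-175034/45) = ((28 + 68) + 2398)*(-45/175034) = (96 + 2398)*(-45/175034) = 2494*(-45/175034) = -56115/87517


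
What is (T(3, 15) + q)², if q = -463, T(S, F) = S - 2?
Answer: 213444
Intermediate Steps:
T(S, F) = -2 + S
(T(3, 15) + q)² = ((-2 + 3) - 463)² = (1 - 463)² = (-462)² = 213444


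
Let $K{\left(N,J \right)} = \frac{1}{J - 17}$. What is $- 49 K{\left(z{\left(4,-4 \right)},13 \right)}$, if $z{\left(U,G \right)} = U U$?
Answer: $\frac{49}{4} \approx 12.25$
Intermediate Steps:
$z{\left(U,G \right)} = U^{2}$
$K{\left(N,J \right)} = \frac{1}{-17 + J}$
$- 49 K{\left(z{\left(4,-4 \right)},13 \right)} = - \frac{49}{-17 + 13} = - \frac{49}{-4} = \left(-49\right) \left(- \frac{1}{4}\right) = \frac{49}{4}$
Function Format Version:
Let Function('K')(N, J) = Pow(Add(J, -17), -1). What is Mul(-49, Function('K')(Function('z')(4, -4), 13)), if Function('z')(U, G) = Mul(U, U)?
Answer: Rational(49, 4) ≈ 12.250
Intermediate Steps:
Function('z')(U, G) = Pow(U, 2)
Function('K')(N, J) = Pow(Add(-17, J), -1)
Mul(-49, Function('K')(Function('z')(4, -4), 13)) = Mul(-49, Pow(Add(-17, 13), -1)) = Mul(-49, Pow(-4, -1)) = Mul(-49, Rational(-1, 4)) = Rational(49, 4)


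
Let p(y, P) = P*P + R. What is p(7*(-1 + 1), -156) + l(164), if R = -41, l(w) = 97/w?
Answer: 3984477/164 ≈ 24296.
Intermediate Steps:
p(y, P) = -41 + P**2 (p(y, P) = P*P - 41 = P**2 - 41 = -41 + P**2)
p(7*(-1 + 1), -156) + l(164) = (-41 + (-156)**2) + 97/164 = (-41 + 24336) + 97*(1/164) = 24295 + 97/164 = 3984477/164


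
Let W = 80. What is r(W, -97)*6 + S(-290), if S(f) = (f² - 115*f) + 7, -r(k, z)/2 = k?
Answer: 116497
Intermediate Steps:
r(k, z) = -2*k
S(f) = 7 + f² - 115*f
r(W, -97)*6 + S(-290) = -2*80*6 + (7 + (-290)² - 115*(-290)) = -160*6 + (7 + 84100 + 33350) = -960 + 117457 = 116497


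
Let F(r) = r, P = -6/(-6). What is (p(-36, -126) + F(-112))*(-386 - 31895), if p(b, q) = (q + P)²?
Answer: -500775153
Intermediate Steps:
P = 1 (P = -6*(-⅙) = 1)
p(b, q) = (1 + q)² (p(b, q) = (q + 1)² = (1 + q)²)
(p(-36, -126) + F(-112))*(-386 - 31895) = ((1 - 126)² - 112)*(-386 - 31895) = ((-125)² - 112)*(-32281) = (15625 - 112)*(-32281) = 15513*(-32281) = -500775153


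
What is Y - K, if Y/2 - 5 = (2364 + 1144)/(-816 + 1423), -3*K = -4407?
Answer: -878597/607 ≈ -1447.4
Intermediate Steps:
K = 1469 (K = -⅓*(-4407) = 1469)
Y = 13086/607 (Y = 10 + 2*((2364 + 1144)/(-816 + 1423)) = 10 + 2*(3508/607) = 10 + 7016/607 = 13086/607 ≈ 21.558)
Y - K = 13086/607 - 1*1469 = 13086/607 - 1469 = -878597/607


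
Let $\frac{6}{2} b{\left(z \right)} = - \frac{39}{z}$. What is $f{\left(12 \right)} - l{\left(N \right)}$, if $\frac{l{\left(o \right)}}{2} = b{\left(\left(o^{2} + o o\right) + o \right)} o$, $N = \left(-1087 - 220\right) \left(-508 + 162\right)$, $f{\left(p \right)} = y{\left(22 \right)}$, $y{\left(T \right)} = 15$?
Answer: $\frac{13566701}{904445} \approx 15.0$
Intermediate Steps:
$f{\left(p \right)} = 15$
$N = 452222$ ($N = \left(-1307\right) \left(-346\right) = 452222$)
$b{\left(z \right)} = - \frac{13}{z}$ ($b{\left(z \right)} = \frac{\left(-39\right) \frac{1}{z}}{3} = - \frac{13}{z}$)
$l{\left(o \right)} = - \frac{26 o}{o + 2 o^{2}}$ ($l{\left(o \right)} = 2 - \frac{13}{\left(o^{2} + o o\right) + o} o = 2 - \frac{13}{\left(o^{2} + o^{2}\right) + o} o = 2 - \frac{13}{2 o^{2} + o} o = 2 - \frac{13}{o + 2 o^{2}} o = 2 \left(- \frac{13 o}{o + 2 o^{2}}\right) = - \frac{26 o}{o + 2 o^{2}}$)
$f{\left(12 \right)} - l{\left(N \right)} = 15 - - \frac{26}{1 + 2 \cdot 452222} = 15 - - \frac{26}{1 + 904444} = 15 - - \frac{26}{904445} = 15 + \frac{26}{904445} = \frac{13566701}{904445}$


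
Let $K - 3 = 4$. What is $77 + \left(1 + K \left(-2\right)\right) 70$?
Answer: $-833$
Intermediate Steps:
$K = 7$ ($K = 3 + 4 = 7$)
$77 + \left(1 + K \left(-2\right)\right) 70 = 77 + \left(1 + 7 \left(-2\right)\right) 70 = 77 + \left(1 - 14\right) 70 = 77 - 910 = -833$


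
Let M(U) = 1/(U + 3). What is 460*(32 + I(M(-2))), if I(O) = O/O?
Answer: 15180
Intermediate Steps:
M(U) = 1/(3 + U)
I(O) = 1
460*(32 + I(M(-2))) = 460*(32 + 1) = 460*33 = 15180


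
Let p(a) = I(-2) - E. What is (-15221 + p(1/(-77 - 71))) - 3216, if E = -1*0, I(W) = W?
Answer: -18439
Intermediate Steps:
E = 0
p(a) = -2 (p(a) = -2 - 1*0 = -2 + 0 = -2)
(-15221 + p(1/(-77 - 71))) - 3216 = (-15221 - 2) - 3216 = -15223 - 3216 = -18439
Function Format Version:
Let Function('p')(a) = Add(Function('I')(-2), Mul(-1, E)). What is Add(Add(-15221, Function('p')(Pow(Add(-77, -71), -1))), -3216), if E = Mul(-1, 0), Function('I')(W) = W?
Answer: -18439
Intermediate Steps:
E = 0
Function('p')(a) = -2 (Function('p')(a) = Add(-2, Mul(-1, 0)) = Add(-2, 0) = -2)
Add(Add(-15221, Function('p')(Pow(Add(-77, -71), -1))), -3216) = Add(Add(-15221, -2), -3216) = Add(-15223, -3216) = -18439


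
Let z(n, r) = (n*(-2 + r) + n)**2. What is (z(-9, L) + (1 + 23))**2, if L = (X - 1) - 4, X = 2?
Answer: 1742400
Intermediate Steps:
L = -3 (L = (2 - 1) - 4 = 1 - 4 = -3)
z(n, r) = (n + n*(-2 + r))**2
(z(-9, L) + (1 + 23))**2 = ((-9)**2*(-1 - 3)**2 + (1 + 23))**2 = (81*(-4)**2 + 24)**2 = (81*16 + 24)**2 = (1296 + 24)**2 = 1320**2 = 1742400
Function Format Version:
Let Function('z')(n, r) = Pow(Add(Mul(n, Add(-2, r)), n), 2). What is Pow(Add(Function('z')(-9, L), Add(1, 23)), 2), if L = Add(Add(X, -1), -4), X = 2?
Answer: 1742400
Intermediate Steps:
L = -3 (L = Add(Add(2, -1), -4) = Add(1, -4) = -3)
Function('z')(n, r) = Pow(Add(n, Mul(n, Add(-2, r))), 2)
Pow(Add(Function('z')(-9, L), Add(1, 23)), 2) = Pow(Add(Mul(Pow(-9, 2), Pow(Add(-1, -3), 2)), Add(1, 23)), 2) = Pow(Add(Mul(81, Pow(-4, 2)), 24), 2) = Pow(Add(Mul(81, 16), 24), 2) = Pow(Add(1296, 24), 2) = Pow(1320, 2) = 1742400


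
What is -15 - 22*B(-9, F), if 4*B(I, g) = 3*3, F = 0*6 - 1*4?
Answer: -129/2 ≈ -64.500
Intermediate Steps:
F = -4 (F = 0 - 4 = -4)
B(I, g) = 9/4 (B(I, g) = (3*3)/4 = (1/4)*9 = 9/4)
-15 - 22*B(-9, F) = -15 - 22*9/4 = -15 - 99/2 = -129/2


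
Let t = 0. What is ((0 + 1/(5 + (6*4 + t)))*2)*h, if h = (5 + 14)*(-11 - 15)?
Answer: -988/29 ≈ -34.069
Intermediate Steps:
h = -494 (h = 19*(-26) = -494)
((0 + 1/(5 + (6*4 + t)))*2)*h = ((0 + 1/(5 + (6*4 + 0)))*2)*(-494) = ((0 + 1/(5 + (24 + 0)))*2)*(-494) = ((0 + 1/(5 + 24))*2)*(-494) = ((0 + 1/29)*2)*(-494) = ((1/29)*2)*(-494) = (2/29)*(-494) = -988/29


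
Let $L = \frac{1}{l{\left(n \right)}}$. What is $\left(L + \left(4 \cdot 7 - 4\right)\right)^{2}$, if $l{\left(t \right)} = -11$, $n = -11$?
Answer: $\frac{69169}{121} \approx 571.64$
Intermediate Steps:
$L = - \frac{1}{11}$ ($L = \frac{1}{-11} = - \frac{1}{11} \approx -0.090909$)
$\left(L + \left(4 \cdot 7 - 4\right)\right)^{2} = \left(- \frac{1}{11} + \left(4 \cdot 7 - 4\right)\right)^{2} = \left(- \frac{1}{11} + \left(28 - 4\right)\right)^{2} = \left(- \frac{1}{11} + 24\right)^{2} = \left(\frac{263}{11}\right)^{2} = \frac{69169}{121}$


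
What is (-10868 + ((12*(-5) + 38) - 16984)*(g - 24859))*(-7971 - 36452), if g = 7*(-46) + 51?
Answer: -18984165140776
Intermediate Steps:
g = -271 (g = -322 + 51 = -271)
(-10868 + ((12*(-5) + 38) - 16984)*(g - 24859))*(-7971 - 36452) = (-10868 + ((12*(-5) + 38) - 16984)*(-271 - 24859))*(-7971 - 36452) = (-10868 + ((-60 + 38) - 16984)*(-25130))*(-44423) = (-10868 + (-22 - 16984)*(-25130))*(-44423) = (-10868 - 17006*(-25130))*(-44423) = (-10868 + 427360780)*(-44423) = 427349912*(-44423) = -18984165140776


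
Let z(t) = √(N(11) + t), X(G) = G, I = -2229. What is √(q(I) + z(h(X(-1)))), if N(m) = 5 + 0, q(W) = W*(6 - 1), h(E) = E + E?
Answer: √(-11145 + √3) ≈ 105.56*I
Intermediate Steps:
h(E) = 2*E
q(W) = 5*W (q(W) = W*5 = 5*W)
N(m) = 5
z(t) = √(5 + t)
√(q(I) + z(h(X(-1)))) = √(5*(-2229) + √(5 + 2*(-1))) = √(-11145 + √(5 - 2)) = √(-11145 + √3)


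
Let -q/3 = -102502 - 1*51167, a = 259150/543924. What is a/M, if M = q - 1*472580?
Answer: -1825/44329806 ≈ -4.1169e-5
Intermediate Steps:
a = 129575/271962 (a = 259150*(1/543924) = 129575/271962 ≈ 0.47645)
q = 461007 (q = -3*(-102502 - 1*51167) = -3*(-102502 - 51167) = -3*(-153669) = 461007)
M = -11573 (M = 461007 - 1*472580 = 461007 - 472580 = -11573)
a/M = (129575/271962)/(-11573) = (129575/271962)*(-1/11573) = -1825/44329806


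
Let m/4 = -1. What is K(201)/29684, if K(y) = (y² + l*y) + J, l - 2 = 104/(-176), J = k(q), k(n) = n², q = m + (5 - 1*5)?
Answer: 895405/653048 ≈ 1.3711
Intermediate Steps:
m = -4 (m = 4*(-1) = -4)
q = -4 (q = -4 + (5 - 1*5) = -4 + (5 - 5) = -4 + 0 = -4)
J = 16 (J = (-4)² = 16)
l = 31/22 (l = 2 + 104/(-176) = 2 + 104*(-1/176) = 2 - 13/22 = 31/22 ≈ 1.4091)
K(y) = 16 + y² + 31*y/22 (K(y) = (y² + 31*y/22) + 16 = 16 + y² + 31*y/22)
K(201)/29684 = (16 + 201² + (31/22)*201)/29684 = (16 + 40401 + 6231/22)*(1/29684) = (895405/22)*(1/29684) = 895405/653048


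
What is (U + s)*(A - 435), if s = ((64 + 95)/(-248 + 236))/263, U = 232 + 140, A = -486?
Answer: -360379011/1052 ≈ -3.4257e+5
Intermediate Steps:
U = 372
s = -53/1052 (s = (159/(-12))*(1/263) = (159*(-1/12))*(1/263) = -53/4*1/263 = -53/1052 ≈ -0.050380)
(U + s)*(A - 435) = (372 - 53/1052)*(-486 - 435) = (391291/1052)*(-921) = -360379011/1052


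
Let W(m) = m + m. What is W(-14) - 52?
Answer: -80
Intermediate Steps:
W(m) = 2*m
W(-14) - 52 = 2*(-14) - 52 = -28 - 52 = -80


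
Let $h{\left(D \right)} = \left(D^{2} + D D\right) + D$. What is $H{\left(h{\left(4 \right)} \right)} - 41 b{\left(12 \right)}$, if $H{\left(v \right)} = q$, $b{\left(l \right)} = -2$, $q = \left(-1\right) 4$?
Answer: $78$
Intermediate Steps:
$h{\left(D \right)} = D + 2 D^{2}$ ($h{\left(D \right)} = \left(D^{2} + D^{2}\right) + D = 2 D^{2} + D = D + 2 D^{2}$)
$q = -4$
$H{\left(v \right)} = -4$
$H{\left(h{\left(4 \right)} \right)} - 41 b{\left(12 \right)} = -4 - -82 = -4 + 82 = 78$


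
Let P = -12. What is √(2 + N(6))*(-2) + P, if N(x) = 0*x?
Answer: -12 - 2*√2 ≈ -14.828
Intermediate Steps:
N(x) = 0
√(2 + N(6))*(-2) + P = √(2 + 0)*(-2) - 12 = √2*(-2) - 12 = -2*√2 - 12 = -12 - 2*√2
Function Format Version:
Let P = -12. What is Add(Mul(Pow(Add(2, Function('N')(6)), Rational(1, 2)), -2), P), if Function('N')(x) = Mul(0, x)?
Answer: Add(-12, Mul(-2, Pow(2, Rational(1, 2)))) ≈ -14.828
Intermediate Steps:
Function('N')(x) = 0
Add(Mul(Pow(Add(2, Function('N')(6)), Rational(1, 2)), -2), P) = Add(Mul(Pow(Add(2, 0), Rational(1, 2)), -2), -12) = Add(Mul(Pow(2, Rational(1, 2)), -2), -12) = Add(Mul(-2, Pow(2, Rational(1, 2))), -12) = Add(-12, Mul(-2, Pow(2, Rational(1, 2))))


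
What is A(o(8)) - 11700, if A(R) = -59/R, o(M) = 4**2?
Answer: -187259/16 ≈ -11704.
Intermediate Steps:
o(M) = 16
A(o(8)) - 11700 = -59/16 - 11700 = -187259/16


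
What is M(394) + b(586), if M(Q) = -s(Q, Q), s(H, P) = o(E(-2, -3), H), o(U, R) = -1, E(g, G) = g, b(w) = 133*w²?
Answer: 45671669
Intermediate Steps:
s(H, P) = -1
M(Q) = 1 (M(Q) = -1*(-1) = 1)
M(394) + b(586) = 1 + 133*586² = 1 + 133*343396 = 1 + 45671668 = 45671669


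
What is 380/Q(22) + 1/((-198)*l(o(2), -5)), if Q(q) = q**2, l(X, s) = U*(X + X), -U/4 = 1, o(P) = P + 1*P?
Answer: 54731/69696 ≈ 0.78528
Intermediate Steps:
o(P) = 2*P (o(P) = P + P = 2*P)
U = -4 (U = -4*1 = -4)
l(X, s) = -8*X (l(X, s) = -4*(X + X) = -8*X)
380/Q(22) + 1/((-198)*l(o(2), -5)) = 380/(22**2) + 1/((-198)*((-16*2))) = 380/484 - 1/(198*((-8*4))) = 380*(1/484) - 1/198/(-32) = 95/121 - 1/198*(-1/32) = 95/121 + 1/6336 = 54731/69696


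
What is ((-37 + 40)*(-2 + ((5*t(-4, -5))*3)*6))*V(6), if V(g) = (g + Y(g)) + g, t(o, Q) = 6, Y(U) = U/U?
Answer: 20982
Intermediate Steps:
Y(U) = 1
V(g) = 1 + 2*g (V(g) = (g + 1) + g = (1 + g) + g = 1 + 2*g)
((-37 + 40)*(-2 + ((5*t(-4, -5))*3)*6))*V(6) = ((-37 + 40)*(-2 + ((5*6)*3)*6))*(1 + 2*6) = (3*(-2 + (30*3)*6))*(1 + 12) = (3*(-2 + 90*6))*13 = (3*(-2 + 540))*13 = (3*538)*13 = 1614*13 = 20982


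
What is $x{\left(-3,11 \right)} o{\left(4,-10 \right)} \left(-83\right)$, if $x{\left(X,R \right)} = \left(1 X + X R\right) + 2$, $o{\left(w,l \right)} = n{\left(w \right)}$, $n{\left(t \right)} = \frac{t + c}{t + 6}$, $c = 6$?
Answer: $2822$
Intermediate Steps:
$n{\left(t \right)} = 1$ ($n{\left(t \right)} = \frac{t + 6}{t + 6} = \frac{6 + t}{6 + t} = 1$)
$o{\left(w,l \right)} = 1$
$x{\left(X,R \right)} = 2 + X + R X$ ($x{\left(X,R \right)} = \left(X + R X\right) + 2 = 2 + X + R X$)
$x{\left(-3,11 \right)} o{\left(4,-10 \right)} \left(-83\right) = \left(2 - 3 + 11 \left(-3\right)\right) 1 \left(-83\right) = \left(2 - 3 - 33\right) 1 \left(-83\right) = \left(-34\right) 1 \left(-83\right) = \left(-34\right) \left(-83\right) = 2822$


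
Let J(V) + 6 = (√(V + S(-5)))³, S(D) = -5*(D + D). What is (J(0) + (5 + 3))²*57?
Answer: 7125228 + 57000*√2 ≈ 7.2058e+6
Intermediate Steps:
S(D) = -10*D
J(V) = -6 + (50 + V)^(3/2) (J(V) = -6 + (√(V - 10*(-5)))³ = -6 + (√(V + 50))³ = -6 + (√(50 + V))³ = -6 + (50 + V)^(3/2))
(J(0) + (5 + 3))²*57 = ((-6 + (50 + 0)^(3/2)) + (5 + 3))²*57 = ((-6 + 50^(3/2)) + 8)²*57 = ((-6 + 250*√2) + 8)²*57 = (2 + 250*√2)²*57 = 57*(2 + 250*√2)²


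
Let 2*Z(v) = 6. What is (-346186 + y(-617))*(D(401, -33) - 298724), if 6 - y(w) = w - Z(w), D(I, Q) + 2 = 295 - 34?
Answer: 103137565400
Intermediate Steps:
D(I, Q) = 259 (D(I, Q) = -2 + (295 - 34) = -2 + 261 = 259)
Z(v) = 3 (Z(v) = (1/2)*6 = 3)
y(w) = 9 - w (y(w) = 6 - (w - 1*3) = 6 - (w - 3) = 6 - (-3 + w) = 6 + (3 - w) = 9 - w)
(-346186 + y(-617))*(D(401, -33) - 298724) = (-346186 + (9 - 1*(-617)))*(259 - 298724) = (-346186 + (9 + 617))*(-298465) = (-346186 + 626)*(-298465) = -345560*(-298465) = 103137565400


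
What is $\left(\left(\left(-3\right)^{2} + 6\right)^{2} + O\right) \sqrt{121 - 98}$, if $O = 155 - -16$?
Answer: $396 \sqrt{23} \approx 1899.1$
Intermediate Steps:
$O = 171$ ($O = 155 + 16 = 171$)
$\left(\left(\left(-3\right)^{2} + 6\right)^{2} + O\right) \sqrt{121 - 98} = \left(\left(\left(-3\right)^{2} + 6\right)^{2} + 171\right) \sqrt{121 - 98} = \left(\left(9 + 6\right)^{2} + 171\right) \sqrt{23} = \left(15^{2} + 171\right) \sqrt{23} = \left(225 + 171\right) \sqrt{23} = 396 \sqrt{23}$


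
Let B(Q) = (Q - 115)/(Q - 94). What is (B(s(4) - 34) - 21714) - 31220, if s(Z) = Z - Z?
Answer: -6775403/128 ≈ -52933.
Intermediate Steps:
s(Z) = 0
B(Q) = (-115 + Q)/(-94 + Q)
(B(s(4) - 34) - 21714) - 31220 = ((-115 + (0 - 34))/(-94 + (0 - 34)) - 21714) - 31220 = ((-115 - 34)/(-94 - 34) - 21714) - 31220 = (-149/(-128) - 21714) - 31220 = (-1/128*(-149) - 21714) - 31220 = (149/128 - 21714) - 31220 = -2779243/128 - 31220 = -6775403/128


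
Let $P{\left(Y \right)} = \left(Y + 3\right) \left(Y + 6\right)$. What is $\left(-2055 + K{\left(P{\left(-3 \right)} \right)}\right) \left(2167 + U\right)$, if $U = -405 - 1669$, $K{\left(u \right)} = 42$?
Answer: $-187209$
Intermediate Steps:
$P{\left(Y \right)} = \left(3 + Y\right) \left(6 + Y\right)$
$U = -2074$
$\left(-2055 + K{\left(P{\left(-3 \right)} \right)}\right) \left(2167 + U\right) = \left(-2055 + 42\right) \left(2167 - 2074\right) = \left(-2013\right) 93 = -187209$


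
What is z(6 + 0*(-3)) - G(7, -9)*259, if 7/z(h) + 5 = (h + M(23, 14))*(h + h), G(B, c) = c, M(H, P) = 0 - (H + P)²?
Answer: 38137484/16361 ≈ 2331.0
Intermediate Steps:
M(H, P) = -(H + P)²
z(h) = 7/(-5 + 2*h*(-1369 + h)) (z(h) = 7/(-5 + (h - (23 + 14)²)*(h + h)) = 7/(-5 + (h - 1*37²)*(2*h)) = 7/(-5 + (h - 1*1369)*(2*h)) = 7/(-5 + (h - 1369)*(2*h)) = 7/(-5 + (-1369 + h)*(2*h)) = 7/(-5 + 2*h*(-1369 + h)))
z(6 + 0*(-3)) - G(7, -9)*259 = 7/(-5 - 2738*(6 + 0*(-3)) + 2*(6 + 0*(-3))²) - (-9)*259 = 7/(-5 - 2738*(6 + 0) + 2*(6 + 0)²) - 1*(-2331) = 7/(-5 - 2738*6 + 2*6²) + 2331 = 7/(-5 - 16428 + 2*36) + 2331 = 7/(-5 - 16428 + 72) + 2331 = 7/(-16361) + 2331 = 7*(-1/16361) + 2331 = -7/16361 + 2331 = 38137484/16361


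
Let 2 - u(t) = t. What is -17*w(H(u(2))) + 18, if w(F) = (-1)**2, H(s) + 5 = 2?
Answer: 1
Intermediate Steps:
u(t) = 2 - t
H(s) = -3 (H(s) = -5 + 2 = -3)
w(F) = 1
-17*w(H(u(2))) + 18 = -17*1 + 18 = -17 + 18 = 1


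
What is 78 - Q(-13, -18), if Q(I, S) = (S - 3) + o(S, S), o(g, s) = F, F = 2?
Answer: 97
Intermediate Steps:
o(g, s) = 2
Q(I, S) = -1 + S (Q(I, S) = (S - 3) + 2 = (-3 + S) + 2 = -1 + S)
78 - Q(-13, -18) = 78 - (-1 - 18) = 78 - 1*(-19) = 78 + 19 = 97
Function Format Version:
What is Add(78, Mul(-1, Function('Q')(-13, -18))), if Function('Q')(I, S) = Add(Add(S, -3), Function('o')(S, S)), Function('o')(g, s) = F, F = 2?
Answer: 97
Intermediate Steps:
Function('o')(g, s) = 2
Function('Q')(I, S) = Add(-1, S) (Function('Q')(I, S) = Add(Add(S, -3), 2) = Add(Add(-3, S), 2) = Add(-1, S))
Add(78, Mul(-1, Function('Q')(-13, -18))) = Add(78, Mul(-1, Add(-1, -18))) = Add(78, Mul(-1, -19)) = Add(78, 19) = 97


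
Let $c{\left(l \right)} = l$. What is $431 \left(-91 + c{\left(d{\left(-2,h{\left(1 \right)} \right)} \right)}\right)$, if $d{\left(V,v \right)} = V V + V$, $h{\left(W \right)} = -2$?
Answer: $-38359$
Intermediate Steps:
$d{\left(V,v \right)} = V + V^{2}$ ($d{\left(V,v \right)} = V^{2} + V = V + V^{2}$)
$431 \left(-91 + c{\left(d{\left(-2,h{\left(1 \right)} \right)} \right)}\right) = 431 \left(-91 - 2 \left(1 - 2\right)\right) = 431 \left(-91 - -2\right) = 431 \left(-91 + 2\right) = 431 \left(-89\right) = -38359$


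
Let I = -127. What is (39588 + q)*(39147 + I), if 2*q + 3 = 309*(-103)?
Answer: 923720460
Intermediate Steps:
q = -15915 (q = -3/2 + (309*(-103))/2 = -3/2 + (1/2)*(-31827) = -3/2 - 31827/2 = -15915)
(39588 + q)*(39147 + I) = (39588 - 15915)*(39147 - 127) = 23673*39020 = 923720460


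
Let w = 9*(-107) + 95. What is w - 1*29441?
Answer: -30309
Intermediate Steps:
w = -868 (w = -963 + 95 = -868)
w - 1*29441 = -868 - 1*29441 = -868 - 29441 = -30309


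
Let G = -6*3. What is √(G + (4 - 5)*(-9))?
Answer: 3*I ≈ 3.0*I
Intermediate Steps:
G = -18
√(G + (4 - 5)*(-9)) = √(-18 + (4 - 5)*(-9)) = √(-18 - 1*(-9)) = √(-18 + 9) = √(-9) = 3*I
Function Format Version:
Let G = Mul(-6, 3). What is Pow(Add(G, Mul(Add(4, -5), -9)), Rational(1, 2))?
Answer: Mul(3, I) ≈ Mul(3.0000, I)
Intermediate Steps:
G = -18
Pow(Add(G, Mul(Add(4, -5), -9)), Rational(1, 2)) = Pow(Add(-18, Mul(Add(4, -5), -9)), Rational(1, 2)) = Pow(Add(-18, Mul(-1, -9)), Rational(1, 2)) = Pow(Add(-18, 9), Rational(1, 2)) = Pow(-9, Rational(1, 2)) = Mul(3, I)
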